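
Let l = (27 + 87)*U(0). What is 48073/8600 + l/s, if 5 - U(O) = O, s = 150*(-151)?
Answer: 7226343/1298600 ≈ 5.5647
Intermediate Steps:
s = -22650
U(O) = 5 - O
l = 570 (l = (27 + 87)*(5 - 1*0) = 114*(5 + 0) = 114*5 = 570)
48073/8600 + l/s = 48073/8600 + 570/(-22650) = 48073*(1/8600) + 570*(-1/22650) = 48073/8600 - 19/755 = 7226343/1298600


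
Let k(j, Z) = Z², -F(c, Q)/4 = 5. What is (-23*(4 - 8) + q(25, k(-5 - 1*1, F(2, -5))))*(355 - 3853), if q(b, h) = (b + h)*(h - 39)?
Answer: -537002466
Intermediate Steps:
F(c, Q) = -20 (F(c, Q) = -4*5 = -20)
q(b, h) = (-39 + h)*(b + h) (q(b, h) = (b + h)*(-39 + h) = (-39 + h)*(b + h))
(-23*(4 - 8) + q(25, k(-5 - 1*1, F(2, -5))))*(355 - 3853) = (-23*(4 - 8) + (((-20)²)² - 39*25 - 39*(-20)² + 25*(-20)²))*(355 - 3853) = (-23*(-4) + (400² - 975 - 39*400 + 25*400))*(-3498) = (92 + (160000 - 975 - 15600 + 10000))*(-3498) = (92 + 153425)*(-3498) = 153517*(-3498) = -537002466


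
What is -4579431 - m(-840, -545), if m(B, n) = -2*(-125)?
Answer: -4579681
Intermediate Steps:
m(B, n) = 250
-4579431 - m(-840, -545) = -4579431 - 1*250 = -4579431 - 250 = -4579681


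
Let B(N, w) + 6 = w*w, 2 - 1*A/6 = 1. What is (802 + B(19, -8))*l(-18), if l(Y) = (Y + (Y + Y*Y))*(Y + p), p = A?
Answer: -2972160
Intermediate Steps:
A = 6 (A = 12 - 6*1 = 12 - 6 = 6)
p = 6
B(N, w) = -6 + w² (B(N, w) = -6 + w*w = -6 + w²)
l(Y) = (6 + Y)*(Y² + 2*Y) (l(Y) = (Y + (Y + Y*Y))*(Y + 6) = (Y + (Y + Y²))*(6 + Y) = (Y² + 2*Y)*(6 + Y) = (6 + Y)*(Y² + 2*Y))
(802 + B(19, -8))*l(-18) = (802 + (-6 + (-8)²))*(-18*(12 + (-18)² + 8*(-18))) = (802 + (-6 + 64))*(-18*(12 + 324 - 144)) = (802 + 58)*(-18*192) = 860*(-3456) = -2972160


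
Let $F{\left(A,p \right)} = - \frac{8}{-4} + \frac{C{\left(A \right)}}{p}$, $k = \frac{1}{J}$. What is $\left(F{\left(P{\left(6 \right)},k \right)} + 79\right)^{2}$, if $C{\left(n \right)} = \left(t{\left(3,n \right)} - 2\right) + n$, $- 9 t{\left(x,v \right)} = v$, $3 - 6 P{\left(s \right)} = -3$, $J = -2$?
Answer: $\frac{561001}{81} \approx 6925.9$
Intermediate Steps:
$P{\left(s \right)} = 1$ ($P{\left(s \right)} = \frac{1}{2} - - \frac{1}{2} = \frac{1}{2} + \frac{1}{2} = 1$)
$t{\left(x,v \right)} = - \frac{v}{9}$
$C{\left(n \right)} = -2 + \frac{8 n}{9}$ ($C{\left(n \right)} = \left(- \frac{n}{9} - 2\right) + n = \left(-2 - \frac{n}{9}\right) + n = -2 + \frac{8 n}{9}$)
$k = - \frac{1}{2}$ ($k = \frac{1}{-2} = - \frac{1}{2} \approx -0.5$)
$F{\left(A,p \right)} = 2 + \frac{-2 + \frac{8 A}{9}}{p}$ ($F{\left(A,p \right)} = - \frac{8}{-4} + \frac{-2 + \frac{8 A}{9}}{p} = \left(-8\right) \left(- \frac{1}{4}\right) + \frac{-2 + \frac{8 A}{9}}{p} = 2 + \frac{-2 + \frac{8 A}{9}}{p}$)
$\left(F{\left(P{\left(6 \right)},k \right)} + 79\right)^{2} = \left(\frac{2 \left(-9 + 4 \cdot 1 + 9 \left(- \frac{1}{2}\right)\right)}{9 \left(- \frac{1}{2}\right)} + 79\right)^{2} = \left(\frac{2}{9} \left(-2\right) \left(-9 + 4 - \frac{9}{2}\right) + 79\right)^{2} = \left(\frac{2}{9} \left(-2\right) \left(- \frac{19}{2}\right) + 79\right)^{2} = \left(\frac{38}{9} + 79\right)^{2} = \left(\frac{749}{9}\right)^{2} = \frac{561001}{81}$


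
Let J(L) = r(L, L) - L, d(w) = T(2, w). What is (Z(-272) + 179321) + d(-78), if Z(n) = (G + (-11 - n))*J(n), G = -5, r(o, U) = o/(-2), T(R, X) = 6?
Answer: 283775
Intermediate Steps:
d(w) = 6
r(o, U) = -o/2 (r(o, U) = o*(-1/2) = -o/2)
J(L) = -3*L/2 (J(L) = -L/2 - L = -3*L/2)
Z(n) = -3*n*(-16 - n)/2 (Z(n) = (-5 + (-11 - n))*(-3*n/2) = (-16 - n)*(-3*n/2) = -3*n*(-16 - n)/2)
(Z(-272) + 179321) + d(-78) = ((3/2)*(-272)*(16 - 272) + 179321) + 6 = ((3/2)*(-272)*(-256) + 179321) + 6 = (104448 + 179321) + 6 = 283769 + 6 = 283775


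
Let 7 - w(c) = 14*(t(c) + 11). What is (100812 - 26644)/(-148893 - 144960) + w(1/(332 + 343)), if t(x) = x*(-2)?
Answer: -9733133147/66116925 ≈ -147.21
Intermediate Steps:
t(x) = -2*x
w(c) = -147 + 28*c (w(c) = 7 - 14*(-2*c + 11) = 7 - 14*(11 - 2*c) = 7 - (154 - 28*c) = 7 + (-154 + 28*c) = -147 + 28*c)
(100812 - 26644)/(-148893 - 144960) + w(1/(332 + 343)) = (100812 - 26644)/(-148893 - 144960) + (-147 + 28/(332 + 343)) = 74168/(-293853) + (-147 + 28/675) = 74168*(-1/293853) + (-147 + 28*(1/675)) = -74168/293853 + (-147 + 28/675) = -74168/293853 - 99197/675 = -9733133147/66116925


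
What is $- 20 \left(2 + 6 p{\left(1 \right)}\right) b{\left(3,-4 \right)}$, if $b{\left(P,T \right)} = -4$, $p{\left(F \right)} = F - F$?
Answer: $160$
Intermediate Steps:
$p{\left(F \right)} = 0$
$- 20 \left(2 + 6 p{\left(1 \right)}\right) b{\left(3,-4 \right)} = - 20 \left(2 + 6 \cdot 0\right) \left(-4\right) = - 20 \left(2 + 0\right) \left(-4\right) = \left(-20\right) 2 \left(-4\right) = \left(-40\right) \left(-4\right) = 160$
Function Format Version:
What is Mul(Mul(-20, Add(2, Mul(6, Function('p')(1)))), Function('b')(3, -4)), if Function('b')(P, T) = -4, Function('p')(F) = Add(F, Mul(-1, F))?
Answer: 160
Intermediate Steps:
Function('p')(F) = 0
Mul(Mul(-20, Add(2, Mul(6, Function('p')(1)))), Function('b')(3, -4)) = Mul(Mul(-20, Add(2, Mul(6, 0))), -4) = Mul(Mul(-20, Add(2, 0)), -4) = Mul(Mul(-20, 2), -4) = Mul(-40, -4) = 160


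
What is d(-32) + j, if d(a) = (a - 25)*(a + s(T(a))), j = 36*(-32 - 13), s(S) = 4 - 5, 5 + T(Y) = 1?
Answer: 261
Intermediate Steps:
T(Y) = -4 (T(Y) = -5 + 1 = -4)
s(S) = -1
j = -1620 (j = 36*(-45) = -1620)
d(a) = (-1 + a)*(-25 + a) (d(a) = (a - 25)*(a - 1) = (-25 + a)*(-1 + a) = (-1 + a)*(-25 + a))
d(-32) + j = (25 + (-32)**2 - 26*(-32)) - 1620 = (25 + 1024 + 832) - 1620 = 1881 - 1620 = 261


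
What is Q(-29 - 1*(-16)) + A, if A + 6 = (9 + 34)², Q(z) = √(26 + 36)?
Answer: 1843 + √62 ≈ 1850.9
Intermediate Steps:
Q(z) = √62
A = 1843 (A = -6 + (9 + 34)² = -6 + 43² = -6 + 1849 = 1843)
Q(-29 - 1*(-16)) + A = √62 + 1843 = 1843 + √62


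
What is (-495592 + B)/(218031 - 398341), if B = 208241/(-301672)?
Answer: 29901287613/10878895664 ≈ 2.7486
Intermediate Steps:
B = -208241/301672 (B = 208241*(-1/301672) = -208241/301672 ≈ -0.69029)
(-495592 + B)/(218031 - 398341) = (-495592 - 208241/301672)/(218031 - 398341) = -149506438065/301672/(-180310) = -149506438065/301672*(-1/180310) = 29901287613/10878895664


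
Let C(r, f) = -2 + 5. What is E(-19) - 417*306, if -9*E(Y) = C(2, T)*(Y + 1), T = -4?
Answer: -127596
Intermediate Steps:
C(r, f) = 3
E(Y) = -⅓ - Y/3 (E(Y) = -(Y + 1)/3 = -(1 + Y)/3 = -(3 + 3*Y)/9 = -⅓ - Y/3)
E(-19) - 417*306 = (-⅓ - ⅓*(-19)) - 417*306 = (-⅓ + 19/3) - 127602 = 6 - 127602 = -127596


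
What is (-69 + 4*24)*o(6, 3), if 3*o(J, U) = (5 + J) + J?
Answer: 153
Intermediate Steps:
o(J, U) = 5/3 + 2*J/3 (o(J, U) = ((5 + J) + J)/3 = (5 + 2*J)/3 = 5/3 + 2*J/3)
(-69 + 4*24)*o(6, 3) = (-69 + 4*24)*(5/3 + (⅔)*6) = (-69 + 96)*(5/3 + 4) = 27*(17/3) = 153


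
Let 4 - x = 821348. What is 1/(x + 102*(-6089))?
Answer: -1/1442422 ≈ -6.9328e-7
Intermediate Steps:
x = -821344 (x = 4 - 1*821348 = 4 - 821348 = -821344)
1/(x + 102*(-6089)) = 1/(-821344 + 102*(-6089)) = 1/(-821344 - 621078) = 1/(-1442422) = -1/1442422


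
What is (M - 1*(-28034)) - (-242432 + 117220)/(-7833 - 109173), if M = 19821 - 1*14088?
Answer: 1975408195/58503 ≈ 33766.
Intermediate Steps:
M = 5733 (M = 19821 - 14088 = 5733)
(M - 1*(-28034)) - (-242432 + 117220)/(-7833 - 109173) = (5733 - 1*(-28034)) - (-242432 + 117220)/(-7833 - 109173) = (5733 + 28034) - (-125212)/(-117006) = 33767 - (-125212)*(-1)/117006 = 33767 - 1*62606/58503 = 33767 - 62606/58503 = 1975408195/58503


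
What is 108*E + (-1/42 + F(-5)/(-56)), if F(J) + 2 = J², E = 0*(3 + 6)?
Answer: -73/168 ≈ -0.43452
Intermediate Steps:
E = 0 (E = 0*9 = 0)
F(J) = -2 + J²
108*E + (-1/42 + F(-5)/(-56)) = 108*0 + (-1/42 + (-2 + (-5)²)/(-56)) = 0 + (-1*1/42 + (-2 + 25)*(-1/56)) = 0 + (-1/42 + 23*(-1/56)) = 0 + (-1/42 - 23/56) = 0 - 73/168 = -73/168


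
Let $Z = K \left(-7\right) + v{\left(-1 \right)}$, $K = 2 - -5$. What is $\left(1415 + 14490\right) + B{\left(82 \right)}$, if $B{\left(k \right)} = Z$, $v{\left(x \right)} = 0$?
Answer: $15856$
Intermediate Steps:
$K = 7$ ($K = 2 + 5 = 7$)
$Z = -49$ ($Z = 7 \left(-7\right) + 0 = -49 + 0 = -49$)
$B{\left(k \right)} = -49$
$\left(1415 + 14490\right) + B{\left(82 \right)} = \left(1415 + 14490\right) - 49 = 15905 - 49 = 15856$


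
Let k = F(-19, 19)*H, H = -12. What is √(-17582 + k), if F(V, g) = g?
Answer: I*√17810 ≈ 133.45*I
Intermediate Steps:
k = -228 (k = 19*(-12) = -228)
√(-17582 + k) = √(-17582 - 228) = √(-17810) = I*√17810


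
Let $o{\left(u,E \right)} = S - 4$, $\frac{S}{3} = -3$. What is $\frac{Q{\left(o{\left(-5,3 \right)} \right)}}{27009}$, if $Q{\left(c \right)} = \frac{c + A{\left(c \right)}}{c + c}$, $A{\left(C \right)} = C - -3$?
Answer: $\frac{23}{702234} \approx 3.2753 \cdot 10^{-5}$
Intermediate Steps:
$S = -9$ ($S = 3 \left(-3\right) = -9$)
$A{\left(C \right)} = 3 + C$ ($A{\left(C \right)} = C + 3 = 3 + C$)
$o{\left(u,E \right)} = -13$ ($o{\left(u,E \right)} = -9 - 4 = -13$)
$Q{\left(c \right)} = \frac{3 + 2 c}{2 c}$ ($Q{\left(c \right)} = \frac{c + \left(3 + c\right)}{c + c} = \frac{3 + 2 c}{2 c}$)
$\frac{Q{\left(o{\left(-5,3 \right)} \right)}}{27009} = \frac{\frac{1}{-13} \left(\frac{3}{2} - 13\right)}{27009} = \left(- \frac{1}{13}\right) \left(- \frac{23}{2}\right) \frac{1}{27009} = \frac{23}{26} \cdot \frac{1}{27009} = \frac{23}{702234}$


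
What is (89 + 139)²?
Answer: 51984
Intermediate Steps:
(89 + 139)² = 228² = 51984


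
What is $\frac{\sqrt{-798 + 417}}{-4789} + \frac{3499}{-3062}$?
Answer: $- \frac{3499}{3062} - \frac{i \sqrt{381}}{4789} \approx -1.1427 - 0.0040758 i$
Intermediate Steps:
$\frac{\sqrt{-798 + 417}}{-4789} + \frac{3499}{-3062} = \sqrt{-381} \left(- \frac{1}{4789}\right) + 3499 \left(- \frac{1}{3062}\right) = i \sqrt{381} \left(- \frac{1}{4789}\right) - \frac{3499}{3062} = - \frac{i \sqrt{381}}{4789} - \frac{3499}{3062} = - \frac{3499}{3062} - \frac{i \sqrt{381}}{4789}$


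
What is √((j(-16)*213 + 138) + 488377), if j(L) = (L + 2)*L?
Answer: √536227 ≈ 732.28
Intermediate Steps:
j(L) = L*(2 + L) (j(L) = (2 + L)*L = L*(2 + L))
√((j(-16)*213 + 138) + 488377) = √((-16*(2 - 16)*213 + 138) + 488377) = √((-16*(-14)*213 + 138) + 488377) = √((224*213 + 138) + 488377) = √((47712 + 138) + 488377) = √(47850 + 488377) = √536227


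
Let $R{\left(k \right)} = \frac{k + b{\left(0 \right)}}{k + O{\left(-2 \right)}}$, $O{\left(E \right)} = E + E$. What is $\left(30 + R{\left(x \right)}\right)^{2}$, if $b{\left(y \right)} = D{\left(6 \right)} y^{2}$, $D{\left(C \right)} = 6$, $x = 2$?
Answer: $841$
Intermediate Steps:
$b{\left(y \right)} = 6 y^{2}$
$O{\left(E \right)} = 2 E$
$R{\left(k \right)} = \frac{k}{-4 + k}$ ($R{\left(k \right)} = \frac{k + 6 \cdot 0^{2}}{k + 2 \left(-2\right)} = \frac{k + 6 \cdot 0}{k - 4} = \frac{k + 0}{-4 + k} = \frac{k}{-4 + k}$)
$\left(30 + R{\left(x \right)}\right)^{2} = \left(30 + \frac{2}{-4 + 2}\right)^{2} = \left(30 + \frac{2}{-2}\right)^{2} = \left(30 + 2 \left(- \frac{1}{2}\right)\right)^{2} = \left(30 - 1\right)^{2} = 29^{2} = 841$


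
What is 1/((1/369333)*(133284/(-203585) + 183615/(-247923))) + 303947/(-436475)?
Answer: -2712189123192120581018/10246313027394275 ≈ -2.6470e+5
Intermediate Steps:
1/((1/369333)*(133284/(-203585) + 183615/(-247923))) + 303947/(-436475) = 1/((1/369333)*(133284*(-1/203585) + 183615*(-1/247923))) + 303947*(-1/436475) = 369333/(-133284/203585 - 61205/82641) - 303947/436475 = 369333/(-23475142969/16824467985) - 303947/436475 = 369333*(-16824467985/23475142969) - 303947/436475 = -6213831234304005/23475142969 - 303947/436475 = -2712189123192120581018/10246313027394275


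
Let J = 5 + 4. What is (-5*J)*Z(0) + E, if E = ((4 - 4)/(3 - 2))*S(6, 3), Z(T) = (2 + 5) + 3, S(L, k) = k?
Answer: -450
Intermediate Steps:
J = 9
Z(T) = 10 (Z(T) = 7 + 3 = 10)
E = 0 (E = ((4 - 4)/(3 - 2))*3 = (0/1)*3 = (0*1)*3 = 0*3 = 0)
(-5*J)*Z(0) + E = -5*9*10 + 0 = -45*10 + 0 = -450 + 0 = -450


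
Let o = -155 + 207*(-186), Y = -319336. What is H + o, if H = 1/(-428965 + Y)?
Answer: -28927071758/748301 ≈ -38657.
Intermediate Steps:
H = -1/748301 (H = 1/(-428965 - 319336) = 1/(-748301) = -1/748301 ≈ -1.3364e-6)
o = -38657 (o = -155 - 38502 = -38657)
H + o = -1/748301 - 38657 = -28927071758/748301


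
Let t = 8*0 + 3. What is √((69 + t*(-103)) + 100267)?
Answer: √100027 ≈ 316.27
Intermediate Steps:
t = 3 (t = 0 + 3 = 3)
√((69 + t*(-103)) + 100267) = √((69 + 3*(-103)) + 100267) = √((69 - 309) + 100267) = √(-240 + 100267) = √100027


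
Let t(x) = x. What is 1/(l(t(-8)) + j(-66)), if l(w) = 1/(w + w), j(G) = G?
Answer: -16/1057 ≈ -0.015137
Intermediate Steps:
l(w) = 1/(2*w)
1/(l(t(-8)) + j(-66)) = 1/((½)/(-8) - 66) = 1/((½)*(-⅛) - 66) = 1/(-1/16 - 66) = 1/(-1057/16) = -16/1057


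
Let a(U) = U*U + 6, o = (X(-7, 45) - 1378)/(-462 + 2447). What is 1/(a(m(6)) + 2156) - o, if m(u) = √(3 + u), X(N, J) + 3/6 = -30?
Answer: 6119677/8618870 ≈ 0.71003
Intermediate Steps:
X(N, J) = -61/2 (X(N, J) = -½ - 30 = -61/2)
o = -2817/3970 (o = (-61/2 - 1378)/(-462 + 2447) = -2817/2/1985 = -2817/2*1/1985 = -2817/3970 ≈ -0.70957)
a(U) = 6 + U² (a(U) = U² + 6 = 6 + U²)
1/(a(m(6)) + 2156) - o = 1/((6 + (√(3 + 6))²) + 2156) - 1*(-2817/3970) = 1/((6 + (√9)²) + 2156) + 2817/3970 = 1/((6 + 3²) + 2156) + 2817/3970 = 1/((6 + 9) + 2156) + 2817/3970 = 1/(15 + 2156) + 2817/3970 = 1/2171 + 2817/3970 = 6119677/8618870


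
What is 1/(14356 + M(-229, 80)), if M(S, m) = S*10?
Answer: 1/12066 ≈ 8.2877e-5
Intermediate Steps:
M(S, m) = 10*S
1/(14356 + M(-229, 80)) = 1/(14356 + 10*(-229)) = 1/(14356 - 2290) = 1/12066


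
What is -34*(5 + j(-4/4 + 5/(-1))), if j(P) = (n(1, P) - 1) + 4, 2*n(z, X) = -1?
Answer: -255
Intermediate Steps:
n(z, X) = -1/2 (n(z, X) = (1/2)*(-1) = -1/2)
j(P) = 5/2 (j(P) = (-1/2 - 1) + 4 = -3/2 + 4 = 5/2)
-34*(5 + j(-4/4 + 5/(-1))) = -34*(5 + 5/2) = -34*15/2 = -255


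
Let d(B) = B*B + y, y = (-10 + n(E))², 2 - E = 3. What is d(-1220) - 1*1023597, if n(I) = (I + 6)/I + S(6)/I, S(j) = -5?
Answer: 464903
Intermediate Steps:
E = -1 (E = 2 - 1*3 = 2 - 3 = -1)
n(I) = -5/I + (6 + I)/I (n(I) = (I + 6)/I - 5/I = (6 + I)/I - 5/I = -5/I + (6 + I)/I)
y = 100 (y = (-10 + (1 - 1)/(-1))² = (-10 - 1*0)² = (-10 + 0)² = (-10)² = 100)
d(B) = 100 + B² (d(B) = B*B + 100 = B² + 100 = 100 + B²)
d(-1220) - 1*1023597 = (100 + (-1220)²) - 1*1023597 = (100 + 1488400) - 1023597 = 1488500 - 1023597 = 464903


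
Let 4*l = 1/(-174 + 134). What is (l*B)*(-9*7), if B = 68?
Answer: 1071/40 ≈ 26.775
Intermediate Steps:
l = -1/160 (l = 1/(4*(-174 + 134)) = (1/4)/(-40) = (1/4)*(-1/40) = -1/160 ≈ -0.0062500)
(l*B)*(-9*7) = (-1/160*68)*(-9*7) = -17/40*(-63) = 1071/40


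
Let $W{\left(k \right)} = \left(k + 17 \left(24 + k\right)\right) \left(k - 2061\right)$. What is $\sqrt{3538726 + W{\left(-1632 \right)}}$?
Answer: $65 \sqrt{26158} \approx 10513.0$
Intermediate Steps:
$W{\left(k \right)} = \left(-2061 + k\right) \left(408 + 18 k\right)$ ($W{\left(k \right)} = \left(k + \left(408 + 17 k\right)\right) \left(-2061 + k\right) = \left(408 + 18 k\right) \left(-2061 + k\right) = \left(-2061 + k\right) \left(408 + 18 k\right)$)
$\sqrt{3538726 + W{\left(-1632 \right)}} = \sqrt{3538726 - \left(-59037192 - 47941632\right)} = \sqrt{3538726 + \left(-840888 + 59878080 + 18 \cdot 2663424\right)} = \sqrt{3538726 + \left(-840888 + 59878080 + 47941632\right)} = \sqrt{3538726 + 106978824} = \sqrt{110517550} = 65 \sqrt{26158}$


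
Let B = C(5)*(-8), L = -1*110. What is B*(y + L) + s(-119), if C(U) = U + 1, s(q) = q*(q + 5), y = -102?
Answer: 23742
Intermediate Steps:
L = -110
s(q) = q*(5 + q)
C(U) = 1 + U
B = -48 (B = (1 + 5)*(-8) = 6*(-8) = -48)
B*(y + L) + s(-119) = -48*(-102 - 110) - 119*(5 - 119) = -48*(-212) - 119*(-114) = 10176 + 13566 = 23742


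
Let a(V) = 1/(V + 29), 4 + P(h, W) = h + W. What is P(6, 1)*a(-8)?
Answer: ⅐ ≈ 0.14286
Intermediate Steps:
P(h, W) = -4 + W + h (P(h, W) = -4 + (h + W) = -4 + (W + h) = -4 + W + h)
a(V) = 1/(29 + V)
P(6, 1)*a(-8) = (-4 + 1 + 6)/(29 - 8) = 3/21 = 3*(1/21) = ⅐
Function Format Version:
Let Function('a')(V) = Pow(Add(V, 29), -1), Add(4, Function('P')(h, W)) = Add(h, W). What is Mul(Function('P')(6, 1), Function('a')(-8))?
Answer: Rational(1, 7) ≈ 0.14286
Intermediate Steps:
Function('P')(h, W) = Add(-4, W, h) (Function('P')(h, W) = Add(-4, Add(h, W)) = Add(-4, Add(W, h)) = Add(-4, W, h))
Function('a')(V) = Pow(Add(29, V), -1)
Mul(Function('P')(6, 1), Function('a')(-8)) = Mul(Add(-4, 1, 6), Pow(Add(29, -8), -1)) = Mul(3, Pow(21, -1)) = Mul(3, Rational(1, 21)) = Rational(1, 7)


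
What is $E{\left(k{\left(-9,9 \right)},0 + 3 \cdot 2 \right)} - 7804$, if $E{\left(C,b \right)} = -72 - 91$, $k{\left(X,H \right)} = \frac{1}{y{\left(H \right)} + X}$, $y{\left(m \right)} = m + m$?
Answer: $-7967$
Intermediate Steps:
$y{\left(m \right)} = 2 m$
$k{\left(X,H \right)} = \frac{1}{X + 2 H}$ ($k{\left(X,H \right)} = \frac{1}{2 H + X} = \frac{1}{X + 2 H}$)
$E{\left(C,b \right)} = -163$
$E{\left(k{\left(-9,9 \right)},0 + 3 \cdot 2 \right)} - 7804 = -163 - 7804 = -7967$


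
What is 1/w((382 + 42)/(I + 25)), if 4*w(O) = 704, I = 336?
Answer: 1/176 ≈ 0.0056818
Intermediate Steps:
w(O) = 176 (w(O) = (¼)*704 = 176)
1/w((382 + 42)/(I + 25)) = 1/176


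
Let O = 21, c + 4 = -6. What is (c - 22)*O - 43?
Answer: -715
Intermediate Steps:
c = -10 (c = -4 - 6 = -10)
(c - 22)*O - 43 = (-10 - 22)*21 - 43 = -32*21 - 43 = -672 - 43 = -715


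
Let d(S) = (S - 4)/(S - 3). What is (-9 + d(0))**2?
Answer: 529/9 ≈ 58.778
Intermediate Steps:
d(S) = (-4 + S)/(-3 + S)
(-9 + d(0))**2 = (-9 + (-4 + 0)/(-3 + 0))**2 = (-9 - 4/(-3))**2 = (-9 - 1/3*(-4))**2 = (-9 + 4/3)**2 = (-23/3)**2 = 529/9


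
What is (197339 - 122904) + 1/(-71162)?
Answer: 5296943469/71162 ≈ 74435.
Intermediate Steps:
(197339 - 122904) + 1/(-71162) = 74435 - 1/71162 = 5296943469/71162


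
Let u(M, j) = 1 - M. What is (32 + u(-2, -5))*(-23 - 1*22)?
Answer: -1575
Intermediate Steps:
(32 + u(-2, -5))*(-23 - 1*22) = (32 + (1 - 1*(-2)))*(-23 - 1*22) = (32 + (1 + 2))*(-23 - 22) = (32 + 3)*(-45) = 35*(-45) = -1575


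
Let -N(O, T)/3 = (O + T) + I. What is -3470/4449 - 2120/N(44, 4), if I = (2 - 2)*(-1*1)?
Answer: 372175/26694 ≈ 13.942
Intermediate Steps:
I = 0 (I = 0*(-1) = 0)
N(O, T) = -3*O - 3*T (N(O, T) = -3*((O + T) + 0) = -3*(O + T) = -3*O - 3*T)
-3470/4449 - 2120/N(44, 4) = -3470/4449 - 2120/(-3*44 - 3*4) = -3470*1/4449 - 2120/(-132 - 12) = -3470/4449 - 2120/(-144) = -3470/4449 - 2120*(-1/144) = -3470/4449 + 265/18 = 372175/26694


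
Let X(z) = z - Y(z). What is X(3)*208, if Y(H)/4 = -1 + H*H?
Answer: -6032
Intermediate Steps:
Y(H) = -4 + 4*H² (Y(H) = 4*(-1 + H*H) = 4*(-1 + H²) = -4 + 4*H²)
X(z) = 4 + z - 4*z² (X(z) = z - (-4 + 4*z²) = z + (4 - 4*z²) = 4 + z - 4*z²)
X(3)*208 = (4 + 3 - 4*3²)*208 = (4 + 3 - 4*9)*208 = (4 + 3 - 36)*208 = -29*208 = -6032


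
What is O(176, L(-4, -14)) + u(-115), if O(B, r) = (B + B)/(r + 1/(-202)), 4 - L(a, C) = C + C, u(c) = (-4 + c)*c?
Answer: 88517259/6463 ≈ 13696.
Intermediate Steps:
u(c) = c*(-4 + c)
L(a, C) = 4 - 2*C (L(a, C) = 4 - (C + C) = 4 - 2*C)
O(B, r) = 2*B/(-1/202 + r) (O(B, r) = (2*B)/(r - 1/202) = (2*B)/(-1/202 + r) = 2*B/(-1/202 + r))
O(176, L(-4, -14)) + u(-115) = 404*176/(-1 + 202*(4 - 2*(-14))) - 115*(-4 - 115) = 404*176/(-1 + 202*(4 + 28)) - 115*(-119) = 404*176/(-1 + 202*32) + 13685 = 404*176/(-1 + 6464) + 13685 = 404*176/6463 + 13685 = 404*176*(1/6463) + 13685 = 71104/6463 + 13685 = 88517259/6463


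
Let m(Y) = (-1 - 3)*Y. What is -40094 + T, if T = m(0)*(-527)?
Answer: -40094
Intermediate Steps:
m(Y) = -4*Y
T = 0 (T = -4*0*(-527) = 0*(-527) = 0)
-40094 + T = -40094 + 0 = -40094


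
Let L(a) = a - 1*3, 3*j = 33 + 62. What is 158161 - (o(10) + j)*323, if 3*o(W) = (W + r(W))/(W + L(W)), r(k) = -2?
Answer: 147882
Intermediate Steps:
j = 95/3 (j = (33 + 62)/3 = (1/3)*95 = 95/3 ≈ 31.667)
L(a) = -3 + a (L(a) = a - 3 = -3 + a)
o(W) = (-2 + W)/(3*(-3 + 2*W)) (o(W) = ((W - 2)/(W + (-3 + W)))/3 = ((-2 + W)/(-3 + 2*W))/3 = (-2 + W)/(3*(-3 + 2*W)))
158161 - (o(10) + j)*323 = 158161 - ((-2 + 10)/(3*(-3 + 2*10)) + 95/3)*323 = 158161 - ((1/3)*8/(-3 + 20) + 95/3)*323 = 158161 - ((1/3)*8/17 + 95/3)*323 = 158161 - ((1/3)*(1/17)*8 + 95/3)*323 = 158161 - (8/51 + 95/3)*323 = 158161 - 541*323/17 = 158161 - 1*10279 = 158161 - 10279 = 147882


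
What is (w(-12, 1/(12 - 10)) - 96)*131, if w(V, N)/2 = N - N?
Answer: -12576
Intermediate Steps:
w(V, N) = 0 (w(V, N) = 2*(N - N) = 2*0 = 0)
(w(-12, 1/(12 - 10)) - 96)*131 = (0 - 96)*131 = -96*131 = -12576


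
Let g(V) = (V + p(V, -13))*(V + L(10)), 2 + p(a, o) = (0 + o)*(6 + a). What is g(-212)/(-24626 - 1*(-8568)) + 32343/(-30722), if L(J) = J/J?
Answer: 1103794771/35238134 ≈ 31.324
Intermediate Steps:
L(J) = 1
p(a, o) = -2 + o*(6 + a) (p(a, o) = -2 + (0 + o)*(6 + a) = -2 + o*(6 + a))
g(V) = (1 + V)*(-80 - 12*V) (g(V) = (V + (-2 + 6*(-13) + V*(-13)))*(V + 1) = (V + (-2 - 78 - 13*V))*(1 + V) = (V + (-80 - 13*V))*(1 + V) = (-80 - 12*V)*(1 + V) = (1 + V)*(-80 - 12*V))
g(-212)/(-24626 - 1*(-8568)) + 32343/(-30722) = (-80 - 92*(-212) - 12*(-212)**2)/(-24626 - 1*(-8568)) + 32343/(-30722) = (-80 + 19504 - 12*44944)/(-24626 + 8568) + 32343*(-1/30722) = (-80 + 19504 - 539328)/(-16058) - 32343/30722 = -519904*(-1/16058) - 32343/30722 = 37136/1147 - 32343/30722 = 1103794771/35238134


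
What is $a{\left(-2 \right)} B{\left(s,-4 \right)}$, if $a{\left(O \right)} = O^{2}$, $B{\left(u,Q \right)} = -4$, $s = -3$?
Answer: $-16$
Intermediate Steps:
$a{\left(-2 \right)} B{\left(s,-4 \right)} = \left(-2\right)^{2} \left(-4\right) = 4 \left(-4\right) = -16$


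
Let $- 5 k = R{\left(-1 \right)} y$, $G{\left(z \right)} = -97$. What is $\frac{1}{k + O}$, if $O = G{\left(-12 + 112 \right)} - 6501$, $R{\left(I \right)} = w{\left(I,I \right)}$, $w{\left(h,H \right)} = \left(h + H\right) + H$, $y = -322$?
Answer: $- \frac{5}{33956} \approx -0.00014725$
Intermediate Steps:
$w{\left(h,H \right)} = h + 2 H$ ($w{\left(h,H \right)} = \left(H + h\right) + H = h + 2 H$)
$R{\left(I \right)} = 3 I$ ($R{\left(I \right)} = I + 2 I = 3 I$)
$k = - \frac{966}{5}$ ($k = - \frac{3 \left(-1\right) \left(-322\right)}{5} = - \frac{\left(-3\right) \left(-322\right)}{5} = \left(- \frac{1}{5}\right) 966 = - \frac{966}{5} \approx -193.2$)
$O = -6598$ ($O = -97 - 6501 = -6598$)
$\frac{1}{k + O} = \frac{1}{- \frac{966}{5} - 6598} = \frac{1}{- \frac{33956}{5}} = - \frac{5}{33956}$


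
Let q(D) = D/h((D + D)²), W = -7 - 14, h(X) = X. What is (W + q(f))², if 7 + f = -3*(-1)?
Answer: 113569/256 ≈ 443.63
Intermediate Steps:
f = -4 (f = -7 - 3*(-1) = -7 + 3 = -4)
W = -21
q(D) = 1/(4*D) (q(D) = D/((D + D)²) = D/((2*D)²) = D/((4*D²)) = D*(1/(4*D²)) = 1/(4*D))
(W + q(f))² = (-21 + (¼)/(-4))² = (-21 + (¼)*(-¼))² = (-21 - 1/16)² = (-337/16)² = 113569/256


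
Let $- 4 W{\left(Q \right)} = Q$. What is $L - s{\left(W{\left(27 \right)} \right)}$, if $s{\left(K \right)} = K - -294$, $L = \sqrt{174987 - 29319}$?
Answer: $- \frac{1149}{4} + 2 \sqrt{36417} \approx 94.415$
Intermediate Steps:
$W{\left(Q \right)} = - \frac{Q}{4}$
$L = 2 \sqrt{36417}$ ($L = \sqrt{145668} = 2 \sqrt{36417} \approx 381.66$)
$s{\left(K \right)} = 294 + K$ ($s{\left(K \right)} = K + 294 = 294 + K$)
$L - s{\left(W{\left(27 \right)} \right)} = 2 \sqrt{36417} - \left(294 - \frac{27}{4}\right) = 2 \sqrt{36417} - \frac{1149}{4} = - \frac{1149}{4} + 2 \sqrt{36417}$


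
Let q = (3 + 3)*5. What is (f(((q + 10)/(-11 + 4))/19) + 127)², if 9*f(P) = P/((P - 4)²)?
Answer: 2185165049571001/135484358724 ≈ 16129.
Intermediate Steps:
q = 30 (q = 6*5 = 30)
f(P) = P/(9*(-4 + P)²) (f(P) = (P/((P - 4)²))/9 = (P/((-4 + P)²))/9 = (P/(-4 + P)²)/9 = P/(9*(-4 + P)²))
(f(((q + 10)/(-11 + 4))/19) + 127)² = ((((30 + 10)/(-11 + 4))/19)/(9*(-4 + ((30 + 10)/(-11 + 4))/19)²) + 127)² = (((40/(-7))*(1/19))/(9*(-4 + (40/(-7))*(1/19))²) + 127)² = (((40*(-⅐))*(1/19))/(9*(-4 + (40*(-⅐))*(1/19))²) + 127)² = ((-40/7*1/19)/(9*(-4 - 40/7*1/19)²) + 127)² = ((⅑)*(-40/133)/(-4 - 40/133)² + 127)² = ((⅑)*(-40/133)/(-572/133)² + 127)² = ((⅑)*(-40/133)*(17689/327184) + 127)² = (-665/368082 + 127)² = (46745749/368082)² = 2185165049571001/135484358724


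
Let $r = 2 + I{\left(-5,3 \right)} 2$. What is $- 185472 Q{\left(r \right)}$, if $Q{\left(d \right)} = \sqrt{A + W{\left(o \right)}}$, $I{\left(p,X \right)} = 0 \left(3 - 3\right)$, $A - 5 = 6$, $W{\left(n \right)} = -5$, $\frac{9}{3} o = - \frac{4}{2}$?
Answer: $- 185472 \sqrt{6} \approx -4.5431 \cdot 10^{5}$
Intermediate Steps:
$o = - \frac{2}{3}$ ($o = \frac{\left(-4\right) \frac{1}{2}}{3} = \frac{1}{3} \left(-2\right) = - \frac{2}{3} \approx -0.66667$)
$A = 11$ ($A = 5 + 6 = 11$)
$I{\left(p,X \right)} = 0$ ($I{\left(p,X \right)} = 0 \cdot 0 = 0$)
$r = 2$ ($r = 2 + 0 \cdot 2 = 2 + 0 = 2$)
$Q{\left(d \right)} = \sqrt{6}$ ($Q{\left(d \right)} = \sqrt{11 - 5} = \sqrt{6}$)
$- 185472 Q{\left(r \right)} = - 185472 \sqrt{6}$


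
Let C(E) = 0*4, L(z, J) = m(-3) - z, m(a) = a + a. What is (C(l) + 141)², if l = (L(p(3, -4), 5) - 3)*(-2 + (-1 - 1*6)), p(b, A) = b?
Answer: 19881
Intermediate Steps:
m(a) = 2*a
L(z, J) = -6 - z (L(z, J) = 2*(-3) - z = -6 - z)
l = 108 (l = ((-6 - 1*3) - 3)*(-2 + (-1 - 1*6)) = ((-6 - 3) - 3)*(-2 + (-1 - 6)) = (-9 - 3)*(-2 - 7) = -12*(-9) = 108)
C(E) = 0
(C(l) + 141)² = (0 + 141)² = 141² = 19881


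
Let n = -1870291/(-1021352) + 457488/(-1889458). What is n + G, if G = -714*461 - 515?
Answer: -318096366218091501/964900853608 ≈ -3.2967e+5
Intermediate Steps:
G = -329669 (G = -329154 - 515 = -329669)
n = 1533290004251/964900853608 (n = -1870291*(-1/1021352) + 457488*(-1/1889458) = 1870291/1021352 - 228744/944729 = 1533290004251/964900853608 ≈ 1.5891)
n + G = 1533290004251/964900853608 - 329669 = -318096366218091501/964900853608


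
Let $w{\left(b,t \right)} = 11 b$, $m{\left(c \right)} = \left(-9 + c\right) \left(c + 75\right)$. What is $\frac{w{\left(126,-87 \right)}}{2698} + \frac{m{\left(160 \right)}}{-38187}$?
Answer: $- \frac{21405674}{51514263} \approx -0.41553$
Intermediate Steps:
$m{\left(c \right)} = \left(-9 + c\right) \left(75 + c\right)$
$\frac{w{\left(126,-87 \right)}}{2698} + \frac{m{\left(160 \right)}}{-38187} = \frac{11 \cdot 126}{2698} + \frac{-675 + 160^{2} + 66 \cdot 160}{-38187} = 1386 \cdot \frac{1}{2698} + \left(-675 + 25600 + 10560\right) \left(- \frac{1}{38187}\right) = \frac{693}{1349} + 35485 \left(- \frac{1}{38187}\right) = \frac{693}{1349} - \frac{35485}{38187} = - \frac{21405674}{51514263}$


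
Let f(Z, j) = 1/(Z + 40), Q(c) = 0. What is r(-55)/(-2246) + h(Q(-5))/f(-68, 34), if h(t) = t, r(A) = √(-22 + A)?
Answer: -I*√77/2246 ≈ -0.0039069*I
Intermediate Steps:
f(Z, j) = 1/(40 + Z)
r(-55)/(-2246) + h(Q(-5))/f(-68, 34) = √(-22 - 55)/(-2246) + 0/(1/(40 - 68)) = √(-77)*(-1/2246) + 0/(1/(-28)) = (I*√77)*(-1/2246) + 0/(-1/28) = -I*√77/2246 + 0*(-28) = -I*√77/2246 + 0 = -I*√77/2246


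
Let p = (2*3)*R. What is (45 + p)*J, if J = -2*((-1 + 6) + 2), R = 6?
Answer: -1134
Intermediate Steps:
p = 36 (p = (2*3)*6 = 6*6 = 36)
J = -14 (J = -2*(5 + 2) = -2*7 = -14)
(45 + p)*J = (45 + 36)*(-14) = 81*(-14) = -1134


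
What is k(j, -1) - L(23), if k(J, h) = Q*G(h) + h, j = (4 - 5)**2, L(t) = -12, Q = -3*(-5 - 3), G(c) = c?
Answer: -13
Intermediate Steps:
Q = 24 (Q = -3*(-8) = 24)
j = 1 (j = (-1)**2 = 1)
k(J, h) = 25*h (k(J, h) = 24*h + h = 25*h)
k(j, -1) - L(23) = 25*(-1) - 1*(-12) = -25 + 12 = -13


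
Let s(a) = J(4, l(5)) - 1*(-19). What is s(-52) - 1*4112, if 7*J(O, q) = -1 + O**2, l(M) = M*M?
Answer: -28636/7 ≈ -4090.9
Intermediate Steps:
l(M) = M**2
J(O, q) = -1/7 + O**2/7 (J(O, q) = (-1 + O**2)/7 = -1/7 + O**2/7)
s(a) = 148/7 (s(a) = (-1/7 + (1/7)*4**2) - 1*(-19) = (-1/7 + (1/7)*16) + 19 = (-1/7 + 16/7) + 19 = 15/7 + 19 = 148/7)
s(-52) - 1*4112 = 148/7 - 1*4112 = 148/7 - 4112 = -28636/7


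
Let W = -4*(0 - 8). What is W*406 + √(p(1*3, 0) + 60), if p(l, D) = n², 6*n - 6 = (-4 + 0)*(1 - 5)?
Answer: 12992 + √661/3 ≈ 13001.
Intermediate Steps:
n = 11/3 (n = 1 + ((-4 + 0)*(1 - 5))/6 = 1 + (-4*(-4))/6 = 1 + (⅙)*16 = 1 + 8/3 = 11/3 ≈ 3.6667)
p(l, D) = 121/9 (p(l, D) = (11/3)² = 121/9)
W = 32 (W = -4*(-8) = 32)
W*406 + √(p(1*3, 0) + 60) = 32*406 + √(121/9 + 60) = 12992 + √(661/9) = 12992 + √661/3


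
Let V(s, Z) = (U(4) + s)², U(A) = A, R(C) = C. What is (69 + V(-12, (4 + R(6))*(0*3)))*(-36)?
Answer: -4788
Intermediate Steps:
V(s, Z) = (4 + s)²
(69 + V(-12, (4 + R(6))*(0*3)))*(-36) = (69 + (4 - 12)²)*(-36) = (69 + (-8)²)*(-36) = (69 + 64)*(-36) = 133*(-36) = -4788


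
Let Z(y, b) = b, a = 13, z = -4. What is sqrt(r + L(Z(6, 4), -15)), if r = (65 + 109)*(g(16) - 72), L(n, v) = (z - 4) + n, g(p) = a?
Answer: I*sqrt(10270) ≈ 101.34*I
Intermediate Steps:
g(p) = 13
L(n, v) = -8 + n (L(n, v) = (-4 - 4) + n = -8 + n)
r = -10266 (r = (65 + 109)*(13 - 72) = 174*(-59) = -10266)
sqrt(r + L(Z(6, 4), -15)) = sqrt(-10266 + (-8 + 4)) = sqrt(-10266 - 4) = sqrt(-10270) = I*sqrt(10270)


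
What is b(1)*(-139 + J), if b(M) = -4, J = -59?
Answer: 792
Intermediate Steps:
b(1)*(-139 + J) = -4*(-139 - 59) = -4*(-198) = 792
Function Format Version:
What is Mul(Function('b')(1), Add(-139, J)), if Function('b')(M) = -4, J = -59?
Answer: 792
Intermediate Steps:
Mul(Function('b')(1), Add(-139, J)) = Mul(-4, Add(-139, -59)) = Mul(-4, -198) = 792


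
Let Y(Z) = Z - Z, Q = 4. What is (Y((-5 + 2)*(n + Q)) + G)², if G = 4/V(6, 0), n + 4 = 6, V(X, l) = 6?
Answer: 4/9 ≈ 0.44444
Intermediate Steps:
n = 2 (n = -4 + 6 = 2)
G = ⅔ (G = 4/6 = 4*(⅙) = ⅔ ≈ 0.66667)
Y(Z) = 0
(Y((-5 + 2)*(n + Q)) + G)² = (0 + ⅔)² = (⅔)² = 4/9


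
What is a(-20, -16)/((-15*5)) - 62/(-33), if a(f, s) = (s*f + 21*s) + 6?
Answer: 332/165 ≈ 2.0121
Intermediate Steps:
a(f, s) = 6 + 21*s + f*s (a(f, s) = (f*s + 21*s) + 6 = (21*s + f*s) + 6 = 6 + 21*s + f*s)
a(-20, -16)/((-15*5)) - 62/(-33) = (6 + 21*(-16) - 20*(-16))/((-15*5)) - 62/(-33) = (6 - 336 + 320)/(-75) - 62*(-1/33) = -10*(-1/75) + 62/33 = 2/15 + 62/33 = 332/165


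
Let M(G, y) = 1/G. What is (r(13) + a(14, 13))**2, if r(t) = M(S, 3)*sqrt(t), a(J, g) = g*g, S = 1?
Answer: (169 + sqrt(13))**2 ≈ 29793.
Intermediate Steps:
a(J, g) = g**2
r(t) = sqrt(t) (r(t) = sqrt(t)/1 = 1*sqrt(t) = sqrt(t))
(r(13) + a(14, 13))**2 = (sqrt(13) + 13**2)**2 = (sqrt(13) + 169)**2 = (169 + sqrt(13))**2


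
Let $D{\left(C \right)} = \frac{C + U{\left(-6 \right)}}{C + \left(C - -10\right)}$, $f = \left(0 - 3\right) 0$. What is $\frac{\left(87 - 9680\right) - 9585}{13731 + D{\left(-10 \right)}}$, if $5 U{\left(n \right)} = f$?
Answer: $- \frac{9589}{6866} \approx -1.3966$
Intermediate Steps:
$f = 0$ ($f = \left(-3\right) 0 = 0$)
$U{\left(n \right)} = 0$ ($U{\left(n \right)} = \frac{1}{5} \cdot 0 = 0$)
$D{\left(C \right)} = \frac{C}{10 + 2 C}$ ($D{\left(C \right)} = \frac{C + 0}{C + \left(C - -10\right)} = \frac{C}{C + \left(C + 10\right)} = \frac{C}{C + \left(10 + C\right)} = \frac{C}{10 + 2 C}$)
$\frac{\left(87 - 9680\right) - 9585}{13731 + D{\left(-10 \right)}} = \frac{\left(87 - 9680\right) - 9585}{13731 + \frac{1}{2} \left(-10\right) \frac{1}{5 - 10}} = \frac{\left(87 - 9680\right) - 9585}{13731 + \frac{1}{2} \left(-10\right) \frac{1}{-5}} = \frac{-9593 - 9585}{13731 + \frac{1}{2} \left(-10\right) \left(- \frac{1}{5}\right)} = - \frac{19178}{13731 + 1} = - \frac{19178}{13732} = \left(-19178\right) \frac{1}{13732} = - \frac{9589}{6866}$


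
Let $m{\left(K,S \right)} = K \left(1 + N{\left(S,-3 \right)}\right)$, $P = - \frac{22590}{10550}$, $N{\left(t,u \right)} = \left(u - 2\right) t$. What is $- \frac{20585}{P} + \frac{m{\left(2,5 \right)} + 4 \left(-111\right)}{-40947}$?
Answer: $\frac{296418092051}{30833091} \approx 9613.6$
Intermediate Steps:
$N{\left(t,u \right)} = t \left(-2 + u\right)$ ($N{\left(t,u \right)} = \left(-2 + u\right) t = t \left(-2 + u\right)$)
$P = - \frac{2259}{1055}$ ($P = \left(-22590\right) \frac{1}{10550} = - \frac{2259}{1055} \approx -2.1412$)
$m{\left(K,S \right)} = K \left(1 - 5 S\right)$ ($m{\left(K,S \right)} = K \left(1 + S \left(-2 - 3\right)\right) = K \left(1 + S \left(-5\right)\right) = K \left(1 - 5 S\right)$)
$- \frac{20585}{P} + \frac{m{\left(2,5 \right)} + 4 \left(-111\right)}{-40947} = - \frac{20585}{- \frac{2259}{1055}} + \frac{2 \left(1 - 25\right) + 4 \left(-111\right)}{-40947} = \left(-20585\right) \left(- \frac{1055}{2259}\right) + \left(2 \left(1 - 25\right) - 444\right) \left(- \frac{1}{40947}\right) = \frac{21717175}{2259} + \left(2 \left(-24\right) - 444\right) \left(- \frac{1}{40947}\right) = \frac{21717175}{2259} + \left(-48 - 444\right) \left(- \frac{1}{40947}\right) = \frac{21717175}{2259} - - \frac{164}{13649} = \frac{21717175}{2259} + \frac{164}{13649} = \frac{296418092051}{30833091}$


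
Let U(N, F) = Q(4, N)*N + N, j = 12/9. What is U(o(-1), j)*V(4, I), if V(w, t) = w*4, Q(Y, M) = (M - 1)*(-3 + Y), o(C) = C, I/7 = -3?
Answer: 16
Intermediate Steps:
j = 4/3 (j = 12*(1/9) = 4/3 ≈ 1.3333)
I = -21 (I = 7*(-3) = -21)
Q(Y, M) = (-1 + M)*(-3 + Y)
U(N, F) = N + N*(-1 + N) (U(N, F) = (3 - 1*4 - 3*N + N*4)*N + N = (3 - 4 - 3*N + 4*N)*N + N = (-1 + N)*N + N = N*(-1 + N) + N = N + N*(-1 + N))
V(w, t) = 4*w
U(o(-1), j)*V(4, I) = (-1)**2*(4*4) = 1*16 = 16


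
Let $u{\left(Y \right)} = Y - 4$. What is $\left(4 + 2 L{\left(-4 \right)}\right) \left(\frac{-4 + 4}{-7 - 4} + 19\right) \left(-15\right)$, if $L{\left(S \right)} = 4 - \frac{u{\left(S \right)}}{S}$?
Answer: $-2280$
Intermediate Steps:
$u{\left(Y \right)} = -4 + Y$ ($u{\left(Y \right)} = Y - 4 = -4 + Y$)
$L{\left(S \right)} = 4 - \frac{-4 + S}{S}$
$\left(4 + 2 L{\left(-4 \right)}\right) \left(\frac{-4 + 4}{-7 - 4} + 19\right) \left(-15\right) = \left(4 + 2 \left(3 + \frac{4}{-4}\right)\right) \left(\frac{-4 + 4}{-7 - 4} + 19\right) \left(-15\right) = \left(4 + 2 \left(3 + 4 \left(- \frac{1}{4}\right)\right)\right) \left(\frac{0}{-11} + 19\right) \left(-15\right) = \left(4 + 2 \left(3 - 1\right)\right) \left(0 \left(- \frac{1}{11}\right) + 19\right) \left(-15\right) = \left(4 + 2 \cdot 2\right) \left(0 + 19\right) \left(-15\right) = \left(4 + 4\right) 19 \left(-15\right) = 8 \cdot 19 \left(-15\right) = 152 \left(-15\right) = -2280$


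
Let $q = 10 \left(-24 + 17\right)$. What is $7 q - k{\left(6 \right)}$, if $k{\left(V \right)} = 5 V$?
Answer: $-520$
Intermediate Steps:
$q = -70$ ($q = 10 \left(-7\right) = -70$)
$7 q - k{\left(6 \right)} = 7 \left(-70\right) - 5 \cdot 6 = -490 - 30 = -520$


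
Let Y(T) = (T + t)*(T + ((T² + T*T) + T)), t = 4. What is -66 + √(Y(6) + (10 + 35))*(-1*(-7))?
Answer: -66 + 7*√885 ≈ 142.24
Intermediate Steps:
Y(T) = (4 + T)*(2*T + 2*T²) (Y(T) = (T + 4)*(T + ((T² + T*T) + T)) = (4 + T)*(T + ((T² + T²) + T)) = (4 + T)*(T + (2*T² + T)) = (4 + T)*(T + (T + 2*T²)) = (4 + T)*(2*T + 2*T²))
-66 + √(Y(6) + (10 + 35))*(-1*(-7)) = -66 + √(2*6*(4 + 6² + 5*6) + (10 + 35))*(-1*(-7)) = -66 + √(2*6*(4 + 36 + 30) + 45)*7 = -66 + √(2*6*70 + 45)*7 = -66 + √(840 + 45)*7 = -66 + √885*7 = -66 + 7*√885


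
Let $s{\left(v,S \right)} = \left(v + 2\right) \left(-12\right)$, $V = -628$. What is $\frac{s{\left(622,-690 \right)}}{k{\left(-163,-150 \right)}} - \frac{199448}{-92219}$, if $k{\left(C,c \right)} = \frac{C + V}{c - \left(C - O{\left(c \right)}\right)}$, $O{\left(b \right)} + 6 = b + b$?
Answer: $- \frac{202169247128}{72945229} \approx -2771.5$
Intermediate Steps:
$O{\left(b \right)} = -6 + 2 b$ ($O{\left(b \right)} = -6 + \left(b + b\right) = -6 + 2 b$)
$s{\left(v,S \right)} = -24 - 12 v$ ($s{\left(v,S \right)} = \left(2 + v\right) \left(-12\right) = -24 - 12 v$)
$k{\left(C,c \right)} = \frac{-628 + C}{-6 - C + 3 c}$ ($k{\left(C,c \right)} = \frac{C - 628}{c - \left(6 + C - 2 c\right)} = \frac{-628 + C}{c - \left(6 + C - 2 c\right)} = \frac{-628 + C}{-6 - C + 3 c}$)
$\frac{s{\left(622,-690 \right)}}{k{\left(-163,-150 \right)}} - \frac{199448}{-92219} = \frac{-24 - 7464}{\frac{1}{-6 - -163 + 3 \left(-150\right)} \left(-628 - 163\right)} - \frac{199448}{-92219} = \frac{-24 - 7464}{\frac{1}{-6 + 163 - 450} \left(-791\right)} - - \frac{199448}{92219} = - \frac{7488}{\frac{1}{-293} \left(-791\right)} + \frac{199448}{92219} = - \frac{7488}{\left(- \frac{1}{293}\right) \left(-791\right)} + \frac{199448}{92219} = - \frac{7488}{\frac{791}{293}} + \frac{199448}{92219} = \left(-7488\right) \frac{293}{791} + \frac{199448}{92219} = - \frac{2193984}{791} + \frac{199448}{92219} = - \frac{202169247128}{72945229}$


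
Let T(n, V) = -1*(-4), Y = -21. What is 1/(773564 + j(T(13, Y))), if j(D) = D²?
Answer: 1/773580 ≈ 1.2927e-6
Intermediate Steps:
T(n, V) = 4
1/(773564 + j(T(13, Y))) = 1/(773564 + 4²) = 1/(773564 + 16) = 1/773580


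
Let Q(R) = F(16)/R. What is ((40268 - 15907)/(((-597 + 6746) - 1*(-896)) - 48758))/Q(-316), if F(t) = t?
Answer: 1924519/166852 ≈ 11.534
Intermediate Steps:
Q(R) = 16/R
((40268 - 15907)/(((-597 + 6746) - 1*(-896)) - 48758))/Q(-316) = ((40268 - 15907)/(((-597 + 6746) - 1*(-896)) - 48758))/((16/(-316))) = (24361/((6149 + 896) - 48758))/((16*(-1/316))) = (24361/(7045 - 48758))/(-4/79) = (24361/(-41713))*(-79/4) = (24361*(-1/41713))*(-79/4) = -24361/41713*(-79/4) = 1924519/166852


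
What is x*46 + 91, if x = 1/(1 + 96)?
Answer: 8873/97 ≈ 91.474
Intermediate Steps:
x = 1/97 ≈ 0.010309
x*46 + 91 = (1/97)*46 + 91 = 46/97 + 91 = 8873/97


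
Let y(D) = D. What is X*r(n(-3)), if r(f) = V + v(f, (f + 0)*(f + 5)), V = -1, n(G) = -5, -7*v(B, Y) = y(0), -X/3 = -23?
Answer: -69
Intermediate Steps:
X = 69 (X = -3*(-23) = 69)
v(B, Y) = 0 (v(B, Y) = -1/7*0 = 0)
r(f) = -1 (r(f) = -1 + 0 = -1)
X*r(n(-3)) = 69*(-1) = -69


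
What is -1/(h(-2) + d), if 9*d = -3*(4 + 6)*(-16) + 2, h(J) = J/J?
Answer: -9/491 ≈ -0.018330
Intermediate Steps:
h(J) = 1
d = 482/9 (d = (-3*(4 + 6)*(-16) + 2)/9 = (-3*10*(-16) + 2)/9 = (-30*(-16) + 2)/9 = (480 + 2)/9 = (⅑)*482 = 482/9 ≈ 53.556)
-1/(h(-2) + d) = -1/(1 + 482/9) = -1/491/9 = -1*9/491 = -9/491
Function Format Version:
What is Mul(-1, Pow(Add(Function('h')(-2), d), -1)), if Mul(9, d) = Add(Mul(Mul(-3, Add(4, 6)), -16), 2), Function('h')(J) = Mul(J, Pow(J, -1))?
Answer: Rational(-9, 491) ≈ -0.018330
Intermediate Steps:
Function('h')(J) = 1
d = Rational(482, 9) (d = Mul(Rational(1, 9), Add(Mul(Mul(-3, Add(4, 6)), -16), 2)) = Mul(Rational(1, 9), Add(Mul(Mul(-3, 10), -16), 2)) = Mul(Rational(1, 9), Add(Mul(-30, -16), 2)) = Mul(Rational(1, 9), Add(480, 2)) = Mul(Rational(1, 9), 482) = Rational(482, 9) ≈ 53.556)
Mul(-1, Pow(Add(Function('h')(-2), d), -1)) = Mul(-1, Pow(Add(1, Rational(482, 9)), -1)) = Mul(-1, Pow(Rational(491, 9), -1)) = Mul(-1, Rational(9, 491)) = Rational(-9, 491)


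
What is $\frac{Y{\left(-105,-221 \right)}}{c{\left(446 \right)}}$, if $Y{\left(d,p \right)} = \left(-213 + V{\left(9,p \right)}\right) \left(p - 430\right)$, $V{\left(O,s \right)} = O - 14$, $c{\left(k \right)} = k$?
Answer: $\frac{70959}{223} \approx 318.2$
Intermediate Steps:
$V{\left(O,s \right)} = -14 + O$
$Y{\left(d,p \right)} = 93740 - 218 p$ ($Y{\left(d,p \right)} = \left(-213 + \left(-14 + 9\right)\right) \left(p - 430\right) = \left(-213 - 5\right) \left(-430 + p\right) = - 218 \left(-430 + p\right) = 93740 - 218 p$)
$\frac{Y{\left(-105,-221 \right)}}{c{\left(446 \right)}} = \frac{93740 - -48178}{446} = \left(93740 + 48178\right) \frac{1}{446} = 141918 \cdot \frac{1}{446} = \frac{70959}{223}$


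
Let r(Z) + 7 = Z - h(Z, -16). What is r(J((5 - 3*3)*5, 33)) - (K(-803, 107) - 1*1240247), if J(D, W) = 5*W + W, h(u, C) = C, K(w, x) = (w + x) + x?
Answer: 1241043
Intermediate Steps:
K(w, x) = w + 2*x
J(D, W) = 6*W
r(Z) = 9 + Z (r(Z) = -7 + (Z - 1*(-16)) = -7 + (Z + 16) = -7 + (16 + Z) = 9 + Z)
r(J((5 - 3*3)*5, 33)) - (K(-803, 107) - 1*1240247) = (9 + 6*33) - ((-803 + 2*107) - 1*1240247) = (9 + 198) - ((-803 + 214) - 1240247) = 207 - (-589 - 1240247) = 207 - 1*(-1240836) = 207 + 1240836 = 1241043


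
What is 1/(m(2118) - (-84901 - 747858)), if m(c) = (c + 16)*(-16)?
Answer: 1/798615 ≈ 1.2522e-6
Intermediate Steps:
m(c) = -256 - 16*c (m(c) = (16 + c)*(-16) = -256 - 16*c)
1/(m(2118) - (-84901 - 747858)) = 1/((-256 - 16*2118) - (-84901 - 747858)) = 1/((-256 - 33888) - 1*(-832759)) = 1/(-34144 + 832759) = 1/798615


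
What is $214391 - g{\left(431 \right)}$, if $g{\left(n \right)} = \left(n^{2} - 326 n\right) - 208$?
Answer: $169344$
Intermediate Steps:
$g{\left(n \right)} = -208 + n^{2} - 326 n$
$214391 - g{\left(431 \right)} = 214391 - \left(-208 + 431^{2} - 140506\right) = 214391 - \left(-208 + 185761 - 140506\right) = 214391 - 45047 = 169344$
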